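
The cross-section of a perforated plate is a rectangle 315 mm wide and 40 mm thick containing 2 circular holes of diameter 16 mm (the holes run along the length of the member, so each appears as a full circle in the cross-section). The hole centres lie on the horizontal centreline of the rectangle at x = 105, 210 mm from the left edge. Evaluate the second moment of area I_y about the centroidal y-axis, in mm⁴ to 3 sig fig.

I_y ≈ 1.03 × 10⁸ mm⁴

Break the section into simple shapes (no overlaps), measuring from the bottom-left corner of the bounding box.
Plate: 315 × 40, A = 12 600 mm², x = 157.5 mm, Ī = 104 186 250 mm⁴.
Hole 1 (subtracted): ⌀16, A = 201.06 mm², x = 105 mm, Ī = 3 217 mm⁴.
Hole 2 (subtracted): ⌀16, A = 201.06 mm², x = 210 mm, Ī = 3 217 mm⁴.
By symmetry the centroid is at mid-width, x̄ = 157.5 mm.
Transfer each piece to the centroidal y-axis using Ī + A·d² with d = x − 157.5:
  plate: d = 0 mm → contributes +104 186 250 mm⁴
  hole 1: d = -52.5 mm → contributes −557 394 mm⁴
  hole 2: d = 52.5 mm → contributes −557 394 mm⁴
Total I = 103 071 462 mm⁴.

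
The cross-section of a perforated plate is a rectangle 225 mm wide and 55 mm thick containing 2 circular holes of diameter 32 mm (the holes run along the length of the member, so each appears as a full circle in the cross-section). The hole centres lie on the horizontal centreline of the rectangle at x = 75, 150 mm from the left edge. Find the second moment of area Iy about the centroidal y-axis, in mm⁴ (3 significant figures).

Treat the section as a set of non-overlapping primitives; coordinates are from the bounding-box lower-left.
Plate: 225 × 55, A = 12 375 mm², x = 112.5 mm, Ī = 52 207 031 mm⁴.
Hole 1 (subtracted): ⌀32, A = 804.25 mm², x = 75 mm, Ī = 51 472 mm⁴.
Hole 2 (subtracted): ⌀32, A = 804.25 mm², x = 150 mm, Ī = 51 472 mm⁴.
By symmetry the centroid is at mid-width, x̄ = 112.5 mm.
Transfer each piece to the centroidal y-axis using Ī + A·d² with d = x − 112.5:
  plate: d = 0 mm → contributes +52 207 031 mm⁴
  hole 1: d = -37.5 mm → contributes −1 182 445 mm⁴
  hole 2: d = 37.5 mm → contributes −1 182 445 mm⁴
Total I = 49 842 141 mm⁴.

Iy ≈ 4.98 × 10⁷ mm⁴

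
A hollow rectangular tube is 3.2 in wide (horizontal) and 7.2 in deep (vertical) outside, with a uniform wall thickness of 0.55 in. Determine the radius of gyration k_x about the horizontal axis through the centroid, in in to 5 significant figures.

Treat the section as a set of non-overlapping primitives; coordinates are from the bounding-box lower-left.
Outer rectangle: 3.2 × 7.2, A = 23.04 in², y = 3.6 in, Ī = 99.5328 in⁴.
Inner void (subtracted): 2.1 × 6.1, A = 12.81 in², y = 3.6 in, Ī = 39.72168 in⁴.
By symmetry the centroid is at mid-height, ȳ = 3.6 in.
All pieces are centred on the horizontal axis through the centroid, so I = ΣĪ (holes subtracted) = 59.81113 in⁴.
Radius of gyration: k = √(I/A) = √(59.81113 / 10.23) = 2.417983 in.

k_x ≈ 2.4180 in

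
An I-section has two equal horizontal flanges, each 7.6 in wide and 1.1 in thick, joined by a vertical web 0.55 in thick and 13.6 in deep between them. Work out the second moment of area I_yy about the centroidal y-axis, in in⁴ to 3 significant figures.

Split into non-overlapping primitives; take the origin at the lower-left of the bounding box.
Bottom flange: 7.6 × 1.1, A = 8.36 in², x = 3.8 in, Ī = 40.239 in⁴.
Web: 0.55 × 13.6, A = 7.48 in², x = 3.8 in, Ī = 0.18856 in⁴.
Top flange: 7.6 × 1.1, A = 8.36 in², x = 3.8 in, Ī = 40.239 in⁴.
By symmetry the centroid is at mid-width, x̄ = 3.8 in.
All pieces are centred on the centroidal y-axis, so I = ΣĪ = 80.667 in⁴.

I_yy ≈ 80.7 in⁴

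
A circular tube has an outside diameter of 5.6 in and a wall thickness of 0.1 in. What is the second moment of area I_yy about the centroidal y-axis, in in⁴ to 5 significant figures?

I_yy ≈ 6.5357 in⁴

Split into non-overlapping primitives; take the origin at the lower-left of the bounding box.
Outer circle: ⌀5.6, A = 24.63009 in², x = 2.8 in, Ī = 48.27497 in⁴.
Bore (subtracted): ⌀5.4, A = 22.90221 in², x = 2.8 in, Ī = 41.73928 in⁴.
By symmetry the centroid is at mid-width, x̄ = 2.8 in.
All pieces are centred on the centroidal y-axis, so I = ΣĪ (holes subtracted) = 6.535691 in⁴.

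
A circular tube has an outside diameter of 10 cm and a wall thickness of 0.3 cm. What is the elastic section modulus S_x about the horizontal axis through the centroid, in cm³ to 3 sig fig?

Split into non-overlapping primitives; take the origin at the lower-left of the bounding box.
Outer circle: ⌀10, A = 78.54 cm², y = 5 cm, Ī = 490.87 cm⁴.
Bore (subtracted): ⌀9.4, A = 69.398 cm², y = 5 cm, Ī = 383.25 cm⁴.
By symmetry the centroid is at mid-height, ȳ = 5 cm.
All pieces are centred on the horizontal axis through the centroid, so I = ΣĪ (holes subtracted) = 107.62 cm⁴.
Extreme fibre distance c = 5 cm; S = I/c = 21.525 cm³.

S_x ≈ 21.5 cm³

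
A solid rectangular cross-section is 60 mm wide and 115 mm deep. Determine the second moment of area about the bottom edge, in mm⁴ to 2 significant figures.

The section: 60 × 115, A = 6 900 mm², y = 57.5 mm, Ī = 7 604 375 mm⁴.
Transfer it to a horizontal axis along the bottom face using Ī + A·d² with d = y − 0:
  the section: d = 57.5 mm → contributes +30 417 500 mm⁴
Total I = 30 417 500 mm⁴.

I_base ≈ 3.0 × 10⁷ mm⁴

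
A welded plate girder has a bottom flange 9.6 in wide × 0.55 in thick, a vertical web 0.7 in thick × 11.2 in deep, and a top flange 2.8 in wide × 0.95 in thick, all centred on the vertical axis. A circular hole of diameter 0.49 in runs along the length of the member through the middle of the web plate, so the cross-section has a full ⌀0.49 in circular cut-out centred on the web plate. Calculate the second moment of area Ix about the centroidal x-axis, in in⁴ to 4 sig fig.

Treat the section as a set of non-overlapping primitives; coordinates are from the bounding-box lower-left.
Bottom plate: 9.6 × 0.55, A = 5.28 in², y = 0.275 in, Ī = 0.1331 in⁴.
Web plate: 0.7 × 11.2, A = 7.84 in², y = 6.15 in, Ī = 81.9541 in⁴.
Top plate: 2.8 × 0.95, A = 2.66 in², y = 12.225 in, Ī = 0.200054 in⁴.
Hole (subtracted): ⌀0.49, A = 0.188574 in², y = 6.15 in, Ī = 0.00282979 in⁴.
Centroid: ȳ = ΣA·y / ΣA = 5.19688 in.
Transfer each piece to the centroidal x-axis using Ī + A·d² with d = y − 5.19688:
  bottom plate: d = -4.92188 in → contributes +128.041 in⁴
  web plate: d = 0.95312 in → contributes +89.0763 in⁴
  top plate: d = 7.02812 in → contributes +131.589 in⁴
  hole: d = 0.95312 in → contributes −0.174138 in⁴
Total I = 348.532 in⁴.

Ix ≈ 348.5 in⁴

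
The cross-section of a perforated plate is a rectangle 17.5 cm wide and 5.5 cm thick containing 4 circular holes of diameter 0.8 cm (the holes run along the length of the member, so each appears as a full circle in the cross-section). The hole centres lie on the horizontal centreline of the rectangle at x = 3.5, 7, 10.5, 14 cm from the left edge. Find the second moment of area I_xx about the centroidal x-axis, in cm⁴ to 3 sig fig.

Break the section into simple shapes (no overlaps), measuring from the bottom-left corner of the bounding box.
Plate: 17.5 × 5.5, A = 96.25 cm², y = 2.75 cm, Ī = 242.63 cm⁴.
Hole 1 (subtracted): ⌀0.8, A = 0.50265 cm², y = 2.75 cm, Ī = 0.020106 cm⁴.
Hole 2 (subtracted): ⌀0.8, A = 0.50265 cm², y = 2.75 cm, Ī = 0.020106 cm⁴.
Hole 3 (subtracted): ⌀0.8, A = 0.50265 cm², y = 2.75 cm, Ī = 0.020106 cm⁴.
Hole 4 (subtracted): ⌀0.8, A = 0.50265 cm², y = 2.75 cm, Ī = 0.020106 cm⁴.
By symmetry the centroid is at mid-height, ȳ = 2.75 cm.
All pieces are centred on the centroidal x-axis, so I = ΣĪ (holes subtracted) = 242.55 cm⁴.

I_xx ≈ 243 cm⁴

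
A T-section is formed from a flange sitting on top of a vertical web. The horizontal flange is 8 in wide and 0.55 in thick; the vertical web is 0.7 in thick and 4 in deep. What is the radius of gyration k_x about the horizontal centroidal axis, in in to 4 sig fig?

k_x ≈ 1.328 in

Treat the section as a set of non-overlapping primitives; coordinates are from the bounding-box lower-left.
Flange: 8 × 0.55, A = 4.4 in², y = 4.275 in, Ī = 0.110917 in⁴.
Web: 0.7 × 4, A = 2.8 in², y = 2 in, Ī = 3.73333 in⁴.
Centroid: ȳ = ΣA·y / ΣA = 3.39028 in.
Transfer each piece to the horizontal centroidal axis using Ī + A·d² with d = y − 3.39028:
  flange: d = 0.884722 in → contributes +3.55494 in⁴
  web: d = -1.39028 in → contributes +9.14538 in⁴
Total I = 12.7003 in⁴.
Radius of gyration: k = √(I/A) = √(12.7003 / 7.2) = 1.32813 in.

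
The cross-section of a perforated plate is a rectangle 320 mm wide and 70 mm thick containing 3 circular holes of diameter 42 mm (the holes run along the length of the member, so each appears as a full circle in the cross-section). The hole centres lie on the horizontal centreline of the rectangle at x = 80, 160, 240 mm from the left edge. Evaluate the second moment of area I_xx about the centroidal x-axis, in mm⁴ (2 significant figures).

I_xx ≈ 8.7 × 10⁶ mm⁴

Decompose the section into non-overlapping parts with the origin at the bottom-left of its bounding rectangle.
Plate: 320 × 70, A = 22 400 mm², y = 35 mm, Ī = 9 146 667 mm⁴.
Hole 1 (subtracted): ⌀42, A = 1 385 mm², y = 35 mm, Ī = 152 745 mm⁴.
Hole 2 (subtracted): ⌀42, A = 1 385 mm², y = 35 mm, Ī = 152 745 mm⁴.
Hole 3 (subtracted): ⌀42, A = 1 385 mm², y = 35 mm, Ī = 152 745 mm⁴.
By symmetry the centroid is at mid-height, ȳ = 35 mm.
All pieces are centred on the centroidal x-axis, so I = ΣĪ (holes subtracted) = 8 688 432 mm⁴.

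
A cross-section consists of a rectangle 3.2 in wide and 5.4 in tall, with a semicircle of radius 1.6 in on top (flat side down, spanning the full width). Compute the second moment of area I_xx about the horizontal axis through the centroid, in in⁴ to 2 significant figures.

Decompose the section into non-overlapping parts with the origin at the bottom-left of its bounding rectangle.
Rectangular body: 3.2 × 5.4, A = 17.28 in², y = 2.7 in, Ī = 41.99 in⁴.
Semicircular cap: semicircle r = 1.6, A = 4.021 in², y = 6.079 in, Ī = 0.7193 in⁴.
Centroid: ȳ = ΣA·y / ΣA = 3.338 in.
Transfer each piece to the horizontal axis through the centroid using Ī + A·d² with d = y − 3.338:
  rectangular body: d = -0.6379 in → contributes +49.02 in⁴
  semicircular cap: d = 2.741 in → contributes +30.93 in⁴
Total I = 79.96 in⁴.

I_xx ≈ 80 in⁴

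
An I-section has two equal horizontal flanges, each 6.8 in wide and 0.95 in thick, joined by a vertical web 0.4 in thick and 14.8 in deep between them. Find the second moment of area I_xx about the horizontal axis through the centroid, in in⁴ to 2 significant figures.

I_xx ≈ 910 in⁴

Split into non-overlapping primitives; take the origin at the lower-left of the bounding box.
Bottom flange: 6.8 × 0.95, A = 6.46 in², y = 0.475 in, Ī = 0.4858 in⁴.
Web: 0.4 × 14.8, A = 5.92 in², y = 8.35 in, Ī = 108.1 in⁴.
Top flange: 6.8 × 0.95, A = 6.46 in², y = 16.23 in, Ī = 0.4858 in⁴.
By symmetry the centroid is at mid-height, ȳ = 8.35 in.
Transfer each piece to the horizontal axis through the centroid using Ī + A·d² with d = y − 8.35:
  bottom flange: d = -7.875 in → contributes +401.1 in⁴
  web: d = 0 in → contributes +108.1 in⁴
  top flange: d = 7.875 in → contributes +401.1 in⁴
Total I = 910.3 in⁴.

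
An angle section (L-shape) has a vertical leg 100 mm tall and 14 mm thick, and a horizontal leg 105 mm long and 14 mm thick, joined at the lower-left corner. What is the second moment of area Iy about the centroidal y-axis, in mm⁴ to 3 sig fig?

Split into non-overlapping primitives; take the origin at the lower-left of the bounding box.
Vertical leg: 14 × 100, A = 1 400 mm², x = 7 mm, Ī = 22 867 mm⁴.
Horizontal leg (remainder): 91 × 14, A = 1 274 mm², x = 59.5 mm, Ī = 879 166 mm⁴.
Centroid: x̄ = ΣA·x / ΣA = 32.013 mm.
Transfer each piece to the centroidal y-axis using Ī + A·d² with d = x − 32.013:
  vertical leg: d = -25.013 mm → contributes +898 783 mm⁴
  horizontal leg (remainder): d = 27.487 mm → contributes +1 841 712 mm⁴
Total I = 2 740 495 mm⁴.

Iy ≈ 2.74 × 10⁶ mm⁴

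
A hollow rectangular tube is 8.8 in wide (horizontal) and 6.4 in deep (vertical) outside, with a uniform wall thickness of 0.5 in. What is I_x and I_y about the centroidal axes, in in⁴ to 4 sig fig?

Break the section into simple shapes (no overlaps), measuring from the bottom-left corner of the bounding box.
Outer rectangle: 8.8 × 6.4, A = 56.32 in², y = 3.2 in, Ī = 192.239 in⁴.
Inner void (subtracted): 7.8 × 5.4, A = 42.12 in², y = 3.2 in, Ī = 102.352 in⁴.
By symmetry the centroid is at mid-height, ȳ = 3.2 in.
All pieces are centred on the centroidal x-axis, so I = ΣĪ (holes subtracted) = 89.8873 in⁴.
Repeating about the centroidal y-axis gives I_y = 149.903 in⁴.

I_x ≈ 89.89 in⁴, I_y ≈ 149.9 in⁴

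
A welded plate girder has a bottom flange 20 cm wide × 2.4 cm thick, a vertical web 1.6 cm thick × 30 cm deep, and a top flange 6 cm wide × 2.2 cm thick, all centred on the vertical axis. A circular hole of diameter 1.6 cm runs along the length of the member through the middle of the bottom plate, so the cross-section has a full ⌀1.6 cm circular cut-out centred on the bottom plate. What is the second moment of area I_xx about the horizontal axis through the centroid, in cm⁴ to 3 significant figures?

I_xx ≈ 1.65 × 10⁴ cm⁴

Split into non-overlapping primitives; take the origin at the lower-left of the bounding box.
Bottom plate: 20 × 2.4, A = 48 cm², y = 1.2 cm, Ī = 23.04 cm⁴.
Web plate: 1.6 × 30, A = 48 cm², y = 17.4 cm, Ī = 3 600 cm⁴.
Top plate: 6 × 2.2, A = 13.2 cm², y = 33.5 cm, Ī = 5.324 cm⁴.
Hole (subtracted): ⌀1.6, A = 2.0106 cm², y = 1.2 cm, Ī = 0.3217 cm⁴.
Centroid: ȳ = ΣA·y / ΣA = 12.432 cm.
Transfer each piece to the horizontal axis through the centroid using Ī + A·d² with d = y − 12.432:
  bottom plate: d = -11.232 cm → contributes +6078.7 cm⁴
  web plate: d = 4.9679 cm → contributes +4784.6 cm⁴
  top plate: d = 21.068 cm → contributes +5864.2 cm⁴
  hole: d = -11.232 cm → contributes −253.98 cm⁴
Total I = 16 474 cm⁴.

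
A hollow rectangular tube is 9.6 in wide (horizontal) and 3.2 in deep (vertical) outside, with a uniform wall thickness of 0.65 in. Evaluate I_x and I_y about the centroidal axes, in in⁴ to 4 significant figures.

I_x ≈ 21.47 in⁴, I_y ≈ 145.4 in⁴

Decompose the section into non-overlapping parts with the origin at the bottom-left of its bounding rectangle.
Outer rectangle: 9.6 × 3.2, A = 30.72 in², y = 1.6 in, Ī = 26.2144 in⁴.
Inner void (subtracted): 8.3 × 1.9, A = 15.77 in², y = 1.6 in, Ī = 4.74414 in⁴.
By symmetry the centroid is at mid-height, ȳ = 1.6 in.
All pieces are centred on the centroidal x-axis, so I = ΣĪ (holes subtracted) = 21.4703 in⁴.
Repeating about the centroidal y-axis gives I_y = 145.397 in⁴.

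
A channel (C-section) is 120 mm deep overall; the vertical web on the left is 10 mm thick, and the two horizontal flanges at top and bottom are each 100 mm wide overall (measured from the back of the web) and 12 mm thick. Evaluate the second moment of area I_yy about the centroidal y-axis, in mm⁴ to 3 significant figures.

I_yy ≈ 3.40 × 10⁶ mm⁴

Split into non-overlapping primitives; take the origin at the lower-left of the bounding box.
Web: 10 × 120, A = 1 200 mm², x = 5 mm, Ī = 10 000 mm⁴.
Top flange (beyond web): 90 × 12, A = 1 080 mm², x = 55 mm, Ī = 729 000 mm⁴.
Bottom flange (beyond web): 90 × 12, A = 1 080 mm², x = 55 mm, Ī = 729 000 mm⁴.
Centroid: x̄ = ΣA·x / ΣA = 37.143 mm.
Transfer each piece to the centroidal y-axis using Ī + A·d² with d = x − 37.143:
  web: d = -32.143 mm → contributes +1 249 796 mm⁴
  top flange (beyond web): d = 17.857 mm → contributes +1 073 388 mm⁴
  bottom flange (beyond web): d = 17.857 mm → contributes +1 073 388 mm⁴
Total I = 3 396 571 mm⁴.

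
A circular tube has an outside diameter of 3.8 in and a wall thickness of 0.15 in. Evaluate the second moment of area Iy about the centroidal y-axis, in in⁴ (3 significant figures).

Iy ≈ 2.87 in⁴

Split into non-overlapping primitives; take the origin at the lower-left of the bounding box.
Outer circle: ⌀3.8, A = 11.341 in², x = 1.9 in, Ī = 10.235 in⁴.
Bore (subtracted): ⌀3.5, A = 9.6211 in², x = 1.9 in, Ī = 7.3662 in⁴.
By symmetry the centroid is at mid-width, x̄ = 1.9 in.
All pieces are centred on the centroidal y-axis, so I = ΣĪ (holes subtracted) = 2.8692 in⁴.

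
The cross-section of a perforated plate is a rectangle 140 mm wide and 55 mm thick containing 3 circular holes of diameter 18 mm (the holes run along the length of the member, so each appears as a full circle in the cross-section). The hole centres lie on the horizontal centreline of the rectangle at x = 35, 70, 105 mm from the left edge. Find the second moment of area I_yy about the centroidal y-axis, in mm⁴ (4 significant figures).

Split into non-overlapping primitives; take the origin at the lower-left of the bounding box.
Plate: 140 × 55, A = 7 700 mm², x = 70 mm, Ī = 12 576 667 mm⁴.
Hole 1 (subtracted): ⌀18, A = 254.469 mm², x = 35 mm, Ī = 5 153 mm⁴.
Hole 2 (subtracted): ⌀18, A = 254.469 mm², x = 70 mm, Ī = 5 153 mm⁴.
Hole 3 (subtracted): ⌀18, A = 254.469 mm², x = 105 mm, Ī = 5 153 mm⁴.
By symmetry the centroid is at mid-width, x̄ = 70 mm.
Transfer each piece to the centroidal y-axis using Ī + A·d² with d = x − 70:
  plate: d = 0 mm → contributes +12 576 667 mm⁴
  hole 1: d = -35 mm → contributes −316 878 mm⁴
  hole 2: d = 0 mm → contributes −5 153 mm⁴
  hole 3: d = 35 mm → contributes −316 878 mm⁴
Total I = 11 937 759 mm⁴.

I_yy ≈ 1.194 × 10⁷ mm⁴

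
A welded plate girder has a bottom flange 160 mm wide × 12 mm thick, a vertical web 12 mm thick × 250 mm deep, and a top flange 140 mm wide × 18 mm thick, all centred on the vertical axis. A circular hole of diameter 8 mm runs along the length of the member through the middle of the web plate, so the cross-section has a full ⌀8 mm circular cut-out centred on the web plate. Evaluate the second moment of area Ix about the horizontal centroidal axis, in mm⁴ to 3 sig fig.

Decompose the section into non-overlapping parts with the origin at the bottom-left of its bounding rectangle.
Bottom plate: 160 × 12, A = 1 920 mm², y = 6 mm, Ī = 23 040 mm⁴.
Web plate: 12 × 250, A = 3 000 mm², y = 137 mm, Ī = 15 625 000 mm⁴.
Top plate: 140 × 18, A = 2 520 mm², y = 271 mm, Ī = 68 040 mm⁴.
Hole (subtracted): ⌀8, A = 50.265 mm², y = 137 mm, Ī = 201.06 mm⁴.
Centroid: ȳ = ΣA·y / ΣA = 148.66 mm.
Transfer each piece to the horizontal centroidal axis using Ī + A·d² with d = y − 148.66:
  bottom plate: d = -142.66 mm → contributes +39 098 322 mm⁴
  web plate: d = -11.659 mm → contributes +16 032 826 mm⁴
  top plate: d = 122.34 mm → contributes +37 785 430 mm⁴
  hole: d = -11.659 mm → contributes −7034.3 mm⁴
Total I = 92 909 544 mm⁴.

Ix ≈ 9.29 × 10⁷ mm⁴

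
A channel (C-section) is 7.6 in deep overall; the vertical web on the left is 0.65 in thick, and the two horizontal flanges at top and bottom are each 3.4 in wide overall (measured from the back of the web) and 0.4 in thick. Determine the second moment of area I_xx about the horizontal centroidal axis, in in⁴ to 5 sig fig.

Split into non-overlapping primitives; take the origin at the lower-left of the bounding box.
Web: 0.65 × 7.6, A = 4.94 in², y = 3.8 in, Ī = 23.77787 in⁴.
Top flange (beyond web): 2.75 × 0.4, A = 1.1 in², y = 7.4 in, Ī = 0.01466667 in⁴.
Bottom flange (beyond web): 2.75 × 0.4, A = 1.1 in², y = 0.2 in, Ī = 0.01466667 in⁴.
By symmetry the centroid is at mid-height, ȳ = 3.8 in.
Transfer each piece to the horizontal centroidal axis using Ī + A·d² with d = y − 3.8:
  web: d = 0 in → contributes +23.77787 in⁴
  top flange (beyond web): d = 3.6 in → contributes +14.27067 in⁴
  bottom flange (beyond web): d = -3.6 in → contributes +14.27067 in⁴
Total I = 52.3192 in⁴.

I_xx ≈ 52.319 in⁴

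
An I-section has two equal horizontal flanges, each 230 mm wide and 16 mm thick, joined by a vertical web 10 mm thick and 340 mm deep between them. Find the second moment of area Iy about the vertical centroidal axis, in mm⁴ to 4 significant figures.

Iy ≈ 3.247 × 10⁷ mm⁴

Treat the section as a set of non-overlapping primitives; coordinates are from the bounding-box lower-left.
Bottom flange: 230 × 16, A = 3 680 mm², x = 115 mm, Ī = 16 222 667 mm⁴.
Web: 10 × 340, A = 3 400 mm², x = 115 mm, Ī = 28333.3 mm⁴.
Top flange: 230 × 16, A = 3 680 mm², x = 115 mm, Ī = 16 222 667 mm⁴.
By symmetry the centroid is at mid-width, x̄ = 115 mm.
All pieces are centred on the vertical centroidal axis, so I = ΣĪ = 32 473 667 mm⁴.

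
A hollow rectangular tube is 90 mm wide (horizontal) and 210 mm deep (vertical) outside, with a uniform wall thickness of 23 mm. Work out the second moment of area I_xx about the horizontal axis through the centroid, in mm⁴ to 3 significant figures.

I_xx ≈ 5.33 × 10⁷ mm⁴

Treat the section as a set of non-overlapping primitives; coordinates are from the bounding-box lower-left.
Outer rectangle: 90 × 210, A = 18 900 mm², y = 105 mm, Ī = 69 457 500 mm⁴.
Inner void (subtracted): 44 × 164, A = 7 216 mm², y = 105 mm, Ī = 16 173 461 mm⁴.
By symmetry the centroid is at mid-height, ȳ = 105 mm.
All pieces are centred on the horizontal axis through the centroid, so I = ΣĪ (holes subtracted) = 53 284 039 mm⁴.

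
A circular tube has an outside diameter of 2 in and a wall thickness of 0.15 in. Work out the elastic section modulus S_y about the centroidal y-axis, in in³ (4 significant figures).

Split into non-overlapping primitives; take the origin at the lower-left of the bounding box.
Outer circle: ⌀2, A = 3.14159 in², x = 1 in, Ī = 0.785398 in⁴.
Bore (subtracted): ⌀1.7, A = 2.2698 in², x = 1 in, Ī = 0.409983 in⁴.
By symmetry the centroid is at mid-width, x̄ = 1 in.
All pieces are centred on the centroidal y-axis, so I = ΣĪ (holes subtracted) = 0.375415 in⁴.
Extreme fibre distance c = 1 in; S = I/c = 0.375415 in³.

S_y ≈ 0.3754 in³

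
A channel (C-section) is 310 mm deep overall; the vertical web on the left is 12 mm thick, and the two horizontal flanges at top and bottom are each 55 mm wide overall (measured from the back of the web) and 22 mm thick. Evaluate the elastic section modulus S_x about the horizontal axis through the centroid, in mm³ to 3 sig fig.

Treat the section as a set of non-overlapping primitives; coordinates are from the bounding-box lower-left.
Web: 12 × 310, A = 3 720 mm², y = 155 mm, Ī = 29 791 000 mm⁴.
Top flange (beyond web): 43 × 22, A = 946 mm², y = 299 mm, Ī = 38 155 mm⁴.
Bottom flange (beyond web): 43 × 22, A = 946 mm², y = 11 mm, Ī = 38 155 mm⁴.
By symmetry the centroid is at mid-height, ȳ = 155 mm.
Transfer each piece to the horizontal axis through the centroid using Ī + A·d² with d = y − 155:
  web: d = 0 mm → contributes +29 791 000 mm⁴
  top flange (beyond web): d = 144 mm → contributes +19 654 411 mm⁴
  bottom flange (beyond web): d = -144 mm → contributes +19 654 411 mm⁴
Total I = 69 099 823 mm⁴.
Extreme fibre distance c = 155 mm; S = I/c = 445 805 mm³.

S_x ≈ 4.46 × 10⁵ mm³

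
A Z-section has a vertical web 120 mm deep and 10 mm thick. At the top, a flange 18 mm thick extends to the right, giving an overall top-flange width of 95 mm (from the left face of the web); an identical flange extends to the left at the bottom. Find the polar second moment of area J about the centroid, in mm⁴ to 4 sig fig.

J ≈ 1.824 × 10⁷ mm⁴

Treat the section as a set of non-overlapping primitives; coordinates are from the bounding-box lower-left.
Web: 10 × 120, A = 1 200 mm², y = 60 mm, Ī = 1 440 000 mm⁴.
Top flange (beyond web): 85 × 18, A = 1 530 mm², y = 111 mm, Ī = 41 310 mm⁴.
Bottom flange (beyond web): 85 × 18, A = 1 530 mm², y = 9 mm, Ī = 41 310 mm⁴.
Centroid: ȳ = ΣA·y / ΣA = 60 mm.
Transfer each piece to the centroidal x-axis using Ī + A·d² with d = y − 60:
  web: d = 0 mm → contributes +1 440 000 mm⁴
  top flange (beyond web): d = 51 mm → contributes +4 020 840 mm⁴
  bottom flange (beyond web): d = -51 mm → contributes +4 020 840 mm⁴
Total I = 9 481 680 mm⁴.
For the y-axis: x̄ = 90 mm.
Repeating about the centroidal y-axis gives I_y = 8 756 500 mm⁴.
Polar second moment: J = I_x + I_y = 18 238 180 mm⁴.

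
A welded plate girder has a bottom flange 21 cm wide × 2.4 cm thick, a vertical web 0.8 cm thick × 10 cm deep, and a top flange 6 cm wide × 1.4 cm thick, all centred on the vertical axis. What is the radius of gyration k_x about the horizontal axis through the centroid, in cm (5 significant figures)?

k_x ≈ 4.3334 cm

Break the section into simple shapes (no overlaps), measuring from the bottom-left corner of the bounding box.
Bottom plate: 21 × 2.4, A = 50.4 cm², y = 1.2 cm, Ī = 24.192 cm⁴.
Web plate: 0.8 × 10, A = 8 cm², y = 7.4 cm, Ī = 66.66667 cm⁴.
Top plate: 6 × 1.4, A = 8.4 cm², y = 13.1 cm, Ī = 1.372 cm⁴.
Centroid: ȳ = ΣA·y / ΣA = 3.438922 cm.
Transfer each piece to the horizontal axis through the centroid using Ī + A·d² with d = y − 3.438922:
  bottom plate: d = -2.238922 cm → contributes +276.8357 cm⁴
  web plate: d = 3.961078 cm → contributes +192.1878 cm⁴
  top plate: d = 9.661078 cm → contributes +785.398 cm⁴
Total I = 1254.421 cm⁴.
Radius of gyration: k = √(I/A) = √(1254.421 / 66.8) = 4.333447 cm.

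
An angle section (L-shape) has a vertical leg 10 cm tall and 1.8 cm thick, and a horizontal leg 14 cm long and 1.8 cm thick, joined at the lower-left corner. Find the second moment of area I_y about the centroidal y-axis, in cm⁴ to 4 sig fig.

I_y ≈ 761.9 cm⁴

Break the section into simple shapes (no overlaps), measuring from the bottom-left corner of the bounding box.
Vertical leg: 1.8 × 10, A = 18 cm², x = 0.9 cm, Ī = 4.86 cm⁴.
Horizontal leg (remainder): 12.2 × 1.8, A = 21.96 cm², x = 7.9 cm, Ī = 272.377 cm⁴.
Centroid: x̄ = ΣA·x / ΣA = 4.74685 cm.
Transfer each piece to the centroidal y-axis using Ī + A·d² with d = x − 4.74685:
  vertical leg: d = -3.84685 cm → contributes +271.228 cm⁴
  horizontal leg (remainder): d = 3.15315 cm → contributes +490.712 cm⁴
Total I = 761.94 cm⁴.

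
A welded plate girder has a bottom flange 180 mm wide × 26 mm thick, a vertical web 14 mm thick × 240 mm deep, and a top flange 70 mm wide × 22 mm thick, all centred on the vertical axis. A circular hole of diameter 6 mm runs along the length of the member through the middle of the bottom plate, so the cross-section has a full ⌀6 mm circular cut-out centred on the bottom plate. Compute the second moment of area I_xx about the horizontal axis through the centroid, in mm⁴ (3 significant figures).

I_xx ≈ 1.07 × 10⁸ mm⁴

Decompose the section into non-overlapping parts with the origin at the bottom-left of its bounding rectangle.
Bottom plate: 180 × 26, A = 4 680 mm², y = 13 mm, Ī = 263 640 mm⁴.
Web plate: 14 × 240, A = 3 360 mm², y = 146 mm, Ī = 16 128 000 mm⁴.
Top plate: 70 × 22, A = 1 540 mm², y = 277 mm, Ī = 62 113 mm⁴.
Hole (subtracted): ⌀6, A = 28.274 mm², y = 13 mm, Ī = 63.617 mm⁴.
Centroid: ȳ = ΣA·y / ΣA = 102.35 mm.
Transfer each piece to the horizontal axis through the centroid using Ī + A·d² with d = y − 102.35:
  bottom plate: d = -89.349 mm → contributes +37 625 472 mm⁴
  web plate: d = 43.651 mm → contributes +22 530 089 mm⁴
  top plate: d = 174.65 mm → contributes +47 036 529 mm⁴
  hole: d = -89.349 mm → contributes −225 786 mm⁴
Total I = 106 966 303 mm⁴.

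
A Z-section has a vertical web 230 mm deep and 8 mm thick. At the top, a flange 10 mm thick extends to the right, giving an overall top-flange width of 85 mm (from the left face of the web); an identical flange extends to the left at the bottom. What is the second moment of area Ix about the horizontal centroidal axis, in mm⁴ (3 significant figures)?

Treat the section as a set of non-overlapping primitives; coordinates are from the bounding-box lower-left.
Web: 8 × 230, A = 1 840 mm², y = 115 mm, Ī = 8 111 333 mm⁴.
Top flange (beyond web): 77 × 10, A = 770 mm², y = 225 mm, Ī = 6416.7 mm⁴.
Bottom flange (beyond web): 77 × 10, A = 770 mm², y = 5 mm, Ī = 6416.7 mm⁴.
Centroid: ȳ = ΣA·y / ΣA = 115 mm.
Transfer each piece to the horizontal centroidal axis using Ī + A·d² with d = y − 115:
  web: d = 0 mm → contributes +8 111 333 mm⁴
  top flange (beyond web): d = 110 mm → contributes +9 323 417 mm⁴
  bottom flange (beyond web): d = -110 mm → contributes +9 323 417 mm⁴
Total I = 26 758 167 mm⁴.

Ix ≈ 2.68 × 10⁷ mm⁴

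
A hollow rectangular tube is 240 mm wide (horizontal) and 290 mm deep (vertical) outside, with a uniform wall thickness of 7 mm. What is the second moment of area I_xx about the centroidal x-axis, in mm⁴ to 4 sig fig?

I_xx ≈ 9.182 × 10⁷ mm⁴

Break the section into simple shapes (no overlaps), measuring from the bottom-left corner of the bounding box.
Outer rectangle: 240 × 290, A = 69 600 mm², y = 145 mm, Ī = 487 780 000 mm⁴.
Inner void (subtracted): 226 × 276, A = 62 376 mm², y = 145 mm, Ī = 395 962 848 mm⁴.
By symmetry the centroid is at mid-height, ȳ = 145 mm.
All pieces are centred on the centroidal x-axis, so I = ΣĪ (holes subtracted) = 91 817 152 mm⁴.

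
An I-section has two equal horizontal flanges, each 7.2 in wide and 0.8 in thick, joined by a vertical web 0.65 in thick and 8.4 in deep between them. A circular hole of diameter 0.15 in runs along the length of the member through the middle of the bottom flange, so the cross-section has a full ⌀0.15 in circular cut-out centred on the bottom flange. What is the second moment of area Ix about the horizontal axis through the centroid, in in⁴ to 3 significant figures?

Ix ≈ 276 in⁴

Decompose the section into non-overlapping parts with the origin at the bottom-left of its bounding rectangle.
Bottom flange: 7.2 × 0.8, A = 5.76 in², y = 0.4 in, Ī = 0.3072 in⁴.
Web: 0.65 × 8.4, A = 5.46 in², y = 5 in, Ī = 32.105 in⁴.
Top flange: 7.2 × 0.8, A = 5.76 in², y = 9.6 in, Ī = 0.3072 in⁴.
Hole (subtracted): ⌀0.15, A = 0.017671 in², y = 0.4 in, Ī = 0.00002485 in⁴.
Centroid: ȳ = ΣA·y / ΣA = 5.0048 in.
Transfer each piece to the horizontal axis through the centroid using Ī + A·d² with d = y − 5.0048:
  bottom flange: d = -4.6048 in → contributes +122.44 in⁴
  web: d = -0.0047923 in → contributes +32.105 in⁴
  top flange: d = 4.5952 in → contributes +121.93 in⁴
  hole: d = -4.6048 in → contributes −0.37473 in⁴
Total I = 276.11 in⁴.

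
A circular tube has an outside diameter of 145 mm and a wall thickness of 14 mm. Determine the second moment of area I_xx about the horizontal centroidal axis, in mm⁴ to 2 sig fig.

Treat the section as a set of non-overlapping primitives; coordinates are from the bounding-box lower-left.
Outer circle: ⌀145, A = 16 513 mm², y = 72.5 mm, Ī = 21 699 109 mm⁴.
Bore (subtracted): ⌀117, A = 10 751 mm², y = 72.5 mm, Ī = 9 198 422 mm⁴.
By symmetry the centroid is at mid-height, ȳ = 72.5 mm.
All pieces are centred on the horizontal centroidal axis, so I = ΣĪ (holes subtracted) = 12 500 687 mm⁴.

I_xx ≈ 1.3 × 10⁷ mm⁴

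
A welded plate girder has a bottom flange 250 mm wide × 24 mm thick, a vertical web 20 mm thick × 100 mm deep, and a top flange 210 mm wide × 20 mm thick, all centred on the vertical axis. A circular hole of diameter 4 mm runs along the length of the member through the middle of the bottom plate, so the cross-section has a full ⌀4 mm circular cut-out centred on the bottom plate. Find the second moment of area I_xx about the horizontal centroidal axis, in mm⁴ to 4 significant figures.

I_xx ≈ 3.906 × 10⁷ mm⁴

Decompose the section into non-overlapping parts with the origin at the bottom-left of its bounding rectangle.
Bottom plate: 250 × 24, A = 6 000 mm², y = 12 mm, Ī = 288 000 mm⁴.
Web plate: 20 × 100, A = 2 000 mm², y = 74 mm, Ī = 1 666 667 mm⁴.
Top plate: 210 × 20, A = 4 200 mm², y = 134 mm, Ī = 140 000 mm⁴.
Hole (subtracted): ⌀4, A = 12.5664 mm², y = 12 mm, Ī = 12.5664 mm⁴.
Centroid: ȳ = ΣA·y / ΣA = 64.2177 mm.
Transfer each piece to the horizontal centroidal axis using Ī + A·d² with d = y − 64.2177:
  bottom plate: d = -52.2177 mm → contributes +16 648 142 mm⁴
  web plate: d = 9.78228 mm → contributes +1 858 053 mm⁴
  top plate: d = 69.7823 mm → contributes +20 592 180 mm⁴
  hole: d = -52.2177 mm → contributes −34277.2 mm⁴
Total I = 39 064 097 mm⁴.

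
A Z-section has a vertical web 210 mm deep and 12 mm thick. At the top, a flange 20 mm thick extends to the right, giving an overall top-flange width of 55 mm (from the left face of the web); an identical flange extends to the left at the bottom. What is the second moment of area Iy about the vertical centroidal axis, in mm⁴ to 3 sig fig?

Iy ≈ 1.60 × 10⁶ mm⁴

Decompose the section into non-overlapping parts with the origin at the bottom-left of its bounding rectangle.
Web: 12 × 210, A = 2 520 mm², x = 49 mm, Ī = 30 240 mm⁴.
Top flange (beyond web): 43 × 20, A = 860 mm², x = 76.5 mm, Ī = 132 512 mm⁴.
Bottom flange (beyond web): 43 × 20, A = 860 mm², x = 21.5 mm, Ī = 132 512 mm⁴.
Centroid: x̄ = ΣA·x / ΣA = 49 mm.
Transfer each piece to the vertical centroidal axis using Ī + A·d² with d = x − 49:
  web: d = 0 mm → contributes +30 240 mm⁴
  top flange (beyond web): d = 27.5 mm → contributes +782 887 mm⁴
  bottom flange (beyond web): d = -27.5 mm → contributes +782 887 mm⁴
Total I = 1 596 013 mm⁴.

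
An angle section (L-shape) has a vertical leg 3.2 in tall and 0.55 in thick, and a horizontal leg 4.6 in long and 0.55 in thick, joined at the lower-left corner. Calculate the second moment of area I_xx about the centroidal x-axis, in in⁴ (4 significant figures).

I_xx ≈ 3.284 in⁴

Decompose the section into non-overlapping parts with the origin at the bottom-left of its bounding rectangle.
Vertical leg: 0.55 × 3.2, A = 1.76 in², y = 1.6 in, Ī = 1.50187 in⁴.
Horizontal leg (remainder): 4.05 × 0.55, A = 2.2275 in², y = 0.275 in, Ī = 0.0561516 in⁴.
Centroid: ȳ = ΣA·y / ΣA = 0.859828 in.
Transfer each piece to the centroidal x-axis using Ī + A·d² with d = y − 0.859828:
  vertical leg: d = 0.740172 in → contributes +2.46609 in⁴
  horizontal leg (remainder): d = -0.584828 in → contributes +0.818008 in⁴
Total I = 3.2841 in⁴.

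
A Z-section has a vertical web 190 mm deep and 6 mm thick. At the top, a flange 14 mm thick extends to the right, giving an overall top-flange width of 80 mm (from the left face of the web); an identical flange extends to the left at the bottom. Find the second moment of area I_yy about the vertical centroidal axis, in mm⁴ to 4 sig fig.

Decompose the section into non-overlapping parts with the origin at the bottom-left of its bounding rectangle.
Web: 6 × 190, A = 1 140 mm², x = 77 mm, Ī = 3 420 mm⁴.
Top flange (beyond web): 74 × 14, A = 1 036 mm², x = 117 mm, Ī = 472 761 mm⁴.
Bottom flange (beyond web): 74 × 14, A = 1 036 mm², x = 37 mm, Ī = 472 761 mm⁴.
Centroid: x̄ = ΣA·x / ΣA = 77 mm.
Transfer each piece to the vertical centroidal axis using Ī + A·d² with d = x − 77:
  web: d = 0 mm → contributes +3 420 mm⁴
  top flange (beyond web): d = 40 mm → contributes +2 130 361 mm⁴
  bottom flange (beyond web): d = -40 mm → contributes +2 130 361 mm⁴
Total I = 4 264 143 mm⁴.

I_yy ≈ 4.264 × 10⁶ mm⁴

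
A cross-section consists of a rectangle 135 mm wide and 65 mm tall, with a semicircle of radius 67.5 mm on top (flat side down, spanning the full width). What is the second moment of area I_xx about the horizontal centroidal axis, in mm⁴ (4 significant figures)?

I_xx ≈ 2.011 × 10⁷ mm⁴

Split into non-overlapping primitives; take the origin at the lower-left of the bounding box.
Rectangular body: 135 × 65, A = 8 775 mm², y = 32.5 mm, Ī = 3 089 531 mm⁴.
Semicircular cap: semicircle r = 67.5, A = 7156.94 mm², y = 93.6479 mm, Ī = 2 278 490 mm⁴.
Centroid: ȳ = ΣA·y / ΣA = 59.9688 mm.
Transfer each piece to the horizontal centroidal axis using Ī + A·d² with d = y − 59.9688:
  rectangular body: d = -27.4688 mm → contributes +9 710 592 mm⁴
  semicircular cap: d = 33.6791 mm → contributes +10 396 457 mm⁴
Total I = 20 107 048 mm⁴.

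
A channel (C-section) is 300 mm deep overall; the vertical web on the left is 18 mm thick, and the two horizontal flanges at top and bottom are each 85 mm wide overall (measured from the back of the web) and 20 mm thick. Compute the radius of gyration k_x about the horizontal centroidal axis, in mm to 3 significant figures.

k_x ≈ 107 mm

Decompose the section into non-overlapping parts with the origin at the bottom-left of its bounding rectangle.
Web: 18 × 300, A = 5 400 mm², y = 150 mm, Ī = 40 500 000 mm⁴.
Top flange (beyond web): 67 × 20, A = 1 340 mm², y = 290 mm, Ī = 44 667 mm⁴.
Bottom flange (beyond web): 67 × 20, A = 1 340 mm², y = 10 mm, Ī = 44 667 mm⁴.
By symmetry the centroid is at mid-height, ȳ = 150 mm.
Transfer each piece to the horizontal centroidal axis using Ī + A·d² with d = y − 150:
  web: d = 0 mm → contributes +40 500 000 mm⁴
  top flange (beyond web): d = 140 mm → contributes +26 308 667 mm⁴
  bottom flange (beyond web): d = -140 mm → contributes +26 308 667 mm⁴
Total I = 93 117 333 mm⁴.
Radius of gyration: k = √(I/A) = √(93 117 333 / 8 080) = 107.35 mm.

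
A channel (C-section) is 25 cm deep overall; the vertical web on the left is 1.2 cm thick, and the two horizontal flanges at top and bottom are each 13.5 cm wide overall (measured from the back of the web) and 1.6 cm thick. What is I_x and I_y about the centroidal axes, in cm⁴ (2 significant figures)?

I_x ≈ 7000 cm⁴, I_y ≈ 1300 cm⁴

Decompose the section into non-overlapping parts with the origin at the bottom-left of its bounding rectangle.
Web: 1.2 × 25, A = 30 cm², y = 12.5 cm, Ī = 1 563 cm⁴.
Top flange (beyond web): 12.3 × 1.6, A = 19.68 cm², y = 24.2 cm, Ī = 4.198 cm⁴.
Bottom flange (beyond web): 12.3 × 1.6, A = 19.68 cm², y = 0.8 cm, Ī = 4.198 cm⁴.
By symmetry the centroid is at mid-height, ȳ = 12.5 cm.
Transfer each piece to the centroidal x-axis using Ī + A·d² with d = y − 12.5:
  web: d = 0 cm → contributes +1 563 cm⁴
  top flange (beyond web): d = 11.7 cm → contributes +2 698 cm⁴
  bottom flange (beyond web): d = -11.7 cm → contributes +2 698 cm⁴
Total I = 6 959 cm⁴.
For the y-axis: x̄ = 4.43 cm.
Repeating about the centroidal y-axis gives I_y = 1 275 cm⁴.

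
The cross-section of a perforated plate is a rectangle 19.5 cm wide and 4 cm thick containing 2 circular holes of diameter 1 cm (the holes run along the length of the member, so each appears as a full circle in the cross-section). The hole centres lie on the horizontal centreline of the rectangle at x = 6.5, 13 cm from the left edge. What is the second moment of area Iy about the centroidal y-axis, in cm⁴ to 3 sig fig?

Split into non-overlapping primitives; take the origin at the lower-left of the bounding box.
Plate: 19.5 × 4, A = 78 cm², x = 9.75 cm, Ī = 2471.6 cm⁴.
Hole 1 (subtracted): ⌀1, A = 0.7854 cm², x = 6.5 cm, Ī = 0.049087 cm⁴.
Hole 2 (subtracted): ⌀1, A = 0.7854 cm², x = 13 cm, Ī = 0.049087 cm⁴.
By symmetry the centroid is at mid-width, x̄ = 9.75 cm.
Transfer each piece to the centroidal y-axis using Ī + A·d² with d = x − 9.75:
  plate: d = 0 cm → contributes +2471.6 cm⁴
  hole 1: d = -3.25 cm → contributes −8.3449 cm⁴
  hole 2: d = 3.25 cm → contributes −8.3449 cm⁴
Total I = 2454.9 cm⁴.

Iy ≈ 2450 cm⁴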